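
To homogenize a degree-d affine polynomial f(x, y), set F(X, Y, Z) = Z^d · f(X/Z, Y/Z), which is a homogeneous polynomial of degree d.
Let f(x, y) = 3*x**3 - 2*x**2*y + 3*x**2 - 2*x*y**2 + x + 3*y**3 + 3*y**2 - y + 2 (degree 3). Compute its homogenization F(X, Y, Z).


F(X, Y, Z) = 3*X**3 - 2*X**2*Y + 3*X**2*Z - 2*X*Y**2 + X*Z**2 + 3*Y**3 + 3*Y**2*Z - Y*Z**2 + 2*Z**3

deg(f) = 3.
Substitute x = X/Z, y = Y/Z into f, then multiply by Z^3.
  monomial 3·x^3·y^0 ↦ 3·X^3·Y^0·Z^0.
  monomial -2·x^2·y^1 ↦ -2·X^2·Y^1·Z^0.
  monomial 3·x^2·y^0 ↦ 3·X^2·Y^0·Z^1.
  monomial -2·x^1·y^2 ↦ -2·X^1·Y^2·Z^0.
  monomial 1·x^1·y^0 ↦ 1·X^1·Y^0·Z^2.
  monomial 3·x^0·y^3 ↦ 3·X^0·Y^3·Z^0.
  monomial 3·x^0·y^2 ↦ 3·X^0·Y^2·Z^1.
  monomial -1·x^0·y^1 ↦ -1·X^0·Y^1·Z^2.
  monomial 2·x^0·y^0 ↦ 2·X^0·Y^0·Z^3.
Collecting: F(X, Y, Z) = 3*X**3 - 2*X**2*Y + 3*X**2*Z - 2*X*Y**2 + X*Z**2 + 3*Y**3 + 3*Y**2*Z - Y*Z**2 + 2*Z**3.


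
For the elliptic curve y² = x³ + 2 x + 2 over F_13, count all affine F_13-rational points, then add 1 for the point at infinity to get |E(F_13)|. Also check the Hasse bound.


Affine points = {(2, 1), (2, 12), (3, 3), (3, 10), (4, 3), (4, 10), (6, 3), (6, 10), (8, 6), (8, 7), (11, 4), (11, 9), (12, 5), (12, 8)}; affine count = 14; |E(F_13)| = 15.

Discriminant check: Δ ∝ 4a³ + 27b² = 4·2³ + 27·2² = 4·8 + 27·4 ≡ 10 (mod 13). Nonzero ⇒ E is nonsingular.
For each x ∈ F_13, compute rhs = x³ + 2·x + 2 mod 13, then count y ∈ F_13 with y² ≡ rhs.
  x = 0: rhs = 2, matching y values: none (0 points).
  x = 1: rhs = 5, matching y values: none (0 points).
  x = 2: rhs = 1, matching y values: 1, 12 (2 points).
  x = 3: rhs = 9, matching y values: 3, 10 (2 points).
  x = 4: rhs = 9, matching y values: 3, 10 (2 points).
  x = 5: rhs = 7, matching y values: none (0 points).
  x = 6: rhs = 9, matching y values: 3, 10 (2 points).
  x = 7: rhs = 8, matching y values: none (0 points).
  x = 8: rhs = 10, matching y values: 6, 7 (2 points).
  x = 9: rhs = 8, matching y values: none (0 points).
  x = 10: rhs = 8, matching y values: none (0 points).
  x = 11: rhs = 3, matching y values: 4, 9 (2 points).
  x = 12: rhs = 12, matching y values: 5, 8 (2 points).
Total affine count: 14.
Full point count |E(F_13)| = 14 + 1 = 15.
Hasse bound: |15 − (13+1)| = |1| = 1 ≤ 2√13 ≈ 7.2111 ✓.


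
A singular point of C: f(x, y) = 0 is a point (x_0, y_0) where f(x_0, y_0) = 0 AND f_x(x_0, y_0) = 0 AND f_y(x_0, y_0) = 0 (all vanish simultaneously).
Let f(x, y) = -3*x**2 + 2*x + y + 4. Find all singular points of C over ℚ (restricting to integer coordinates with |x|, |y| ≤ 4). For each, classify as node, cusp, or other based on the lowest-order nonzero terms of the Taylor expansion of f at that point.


No singular points in the scanned grid; C is smooth there.

Compute partial derivatives:
  f_x = 2 - 6*x.
  f_y = 1.
f_y = 1 is a nonzero constant, so f_y never vanishes: no point (x, y) can satisfy f = f_x = f_y = 0. In particular no (x, y) ∈ {−4, ..., 4}² is singular; the curve is smooth.


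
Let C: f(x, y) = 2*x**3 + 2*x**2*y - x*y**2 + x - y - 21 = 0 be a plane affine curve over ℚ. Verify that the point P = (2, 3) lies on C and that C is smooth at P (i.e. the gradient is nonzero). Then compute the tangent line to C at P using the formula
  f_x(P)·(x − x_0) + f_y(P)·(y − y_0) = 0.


Tangent line at P: 40*x - 5*y - 65 = 0.

Step 1: f(2, 3) = 0, so P lies on C.
Step 2: partial derivatives
  f_x(x, y) = 6*x**2 + 4*x*y - y**2 + 1, f_y(x, y) = 2*x**2 - 2*x*y - 1.
  f_x(P) = 40, f_y(P) = -5 (gradient nonzero, so P is smooth).
Step 3: tangent line at P: 40·(x − 2) + -5·(y − 3) = 0.
Expanding: 40*x - 5*y - 65 = 0.


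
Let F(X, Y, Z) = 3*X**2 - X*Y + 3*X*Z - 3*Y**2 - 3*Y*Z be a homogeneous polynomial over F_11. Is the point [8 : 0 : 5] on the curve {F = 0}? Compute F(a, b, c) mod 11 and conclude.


F(8,0,5) ≡ 4 (mod 11); P is NOT on the curve.

Evaluate F(8, 0, 5) term-by-term (mod 11).
  3*X**2 ↦ 3·64·1·1 = 192
  -X*Y ↦ -1·8·0·1 = 0
  3*X*Z ↦ 3·8·1·5 = 120
  -3*Y**2 ↦ -3·1·0·1 = 0
  -3*Y*Z ↦ -3·1·0·5 = 0
Sum: F(8, 0, 5) = (192) + (0) + (120) + (0) + (0) = 312.
Reducing mod 11: 312 ≡ 4 (mod 11).
Since F(a, b, c) ≡ 4 ≠ 0 (mod 11), P does NOT lie on the curve.


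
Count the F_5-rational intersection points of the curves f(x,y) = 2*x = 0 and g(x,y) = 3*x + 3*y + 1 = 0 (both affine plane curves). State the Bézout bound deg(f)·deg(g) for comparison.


Common zeros: {(0, 3)}; count = 1; Bézout bound = 1.

deg(f) = 1, deg(g) = 1, so Bézout bound = 1.
Scan x ∈ F_5. For each x, list the y ∈ F_5 with f(x, y) ≡ 0 and those with g(x, y) ≡ 0 (mod 5); the common zeros in that column are the intersection.
  x = 0: f ≡ 0 at y ∈ {0, 1, 2, 3, 4}; g ≡ 0 at y ∈ {3}; common: {3}.
  x = 1: f ≡ 0 at y ∈ ∅; g ≡ 0 at y ∈ {2}; common: ∅.
  x = 2: f ≡ 0 at y ∈ ∅; g ≡ 0 at y ∈ {1}; common: ∅.
  x = 3: f ≡ 0 at y ∈ ∅; g ≡ 0 at y ∈ {0}; common: ∅.
  x = 4: f ≡ 0 at y ∈ ∅; g ≡ 0 at y ∈ {4}; common: ∅.
Collecting: common zeros = {(0, 3)}, so the count is 1.
Comparison with the Bézout bound: 1 ≤ 1 = deg(f)·deg(g), as expected for curves with no common component (the bound is attained).


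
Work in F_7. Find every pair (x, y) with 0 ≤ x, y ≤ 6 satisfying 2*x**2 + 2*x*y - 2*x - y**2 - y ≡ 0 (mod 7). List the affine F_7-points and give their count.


Affine F_7-points: {(0, 0), (0, 6), (1, 0), (1, 1), (2, 4), (2, 6), (6, 1), (6, 3)}; count = 8.

For each of the 49 pairs (x, y) ∈ F_7², evaluate f(x, y) mod 7. Record the zeros.
  x = 0: [0↦0, 1↦5, 2↦1, 3↦2, 4↦1, 5↦5, 6↦0]  zeros at y ∈ {0, 6}
  x = 1: [0↦0, 1↦0, 2↦5, 3↦1, 4↦2, 5↦1, 6↦5]  zeros at y ∈ {0, 1}
  x = 2: [0↦4, 1↦6, 2↦6, 3↦4, 4↦0, 5↦1, 6↦0]  zeros at y ∈ {4, 6}
  x = 3: [0↦5, 1↦2, 2↦4, 3↦4, 4↦2, 5↦5, 6↦6]  zeros at y ∈ ∅
  x = 4: [0↦3, 1↦2, 2↦6, 3↦1, 4↦1, 5↦6, 6↦2]  zeros at y ∈ ∅
  x = 5: [0↦5, 1↦6, 2↦5, 3↦2, 4↦4, 5↦4, 6↦2]  zeros at y ∈ ∅
  x = 6: [0↦4, 1↦0, 2↦1, 3↦0, 4↦4, 5↦6, 6↦6]  zeros at y ∈ {1, 3}
Collecting zeros: affine points = {(0, 0), (0, 6), (1, 0), (1, 1), (2, 4), (2, 6), (6, 1), (6, 3)}.
Total count |C(F_7)_aff| = 8.


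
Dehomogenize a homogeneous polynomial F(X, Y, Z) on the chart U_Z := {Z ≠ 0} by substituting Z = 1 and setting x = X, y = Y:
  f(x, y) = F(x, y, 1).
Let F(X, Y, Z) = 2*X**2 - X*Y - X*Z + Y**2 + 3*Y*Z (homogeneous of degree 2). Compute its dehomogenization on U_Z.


f(x, y) = 2*x**2 - x*y - x + y**2 + 3*y

On U_Z we set Z = 1. Each monomial c·X^i·Y^j·Z^k in F becomes c·x^i·y^j·1^k = c·x^i·y^j.
Substituting Z = 1: F(X, Y, 1) = 2*x**2 - x*y - x + y**2 + 3*y.
Note: deg(f) ≤ deg(F) = 2; strict inequality happens when F is divisible by Z (lost terms).


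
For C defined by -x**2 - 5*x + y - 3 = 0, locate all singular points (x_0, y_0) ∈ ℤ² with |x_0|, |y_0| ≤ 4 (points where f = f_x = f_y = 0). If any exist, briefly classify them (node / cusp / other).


No singular points in the scanned grid; C is smooth there.

Compute partial derivatives:
  f_x = -2*x - 5.
  f_y = 1.
f_y = 1 is a nonzero constant, so f_y never vanishes: no point (x, y) can satisfy f = f_x = f_y = 0. In particular no (x, y) ∈ {−4, ..., 4}² is singular; the curve is smooth.


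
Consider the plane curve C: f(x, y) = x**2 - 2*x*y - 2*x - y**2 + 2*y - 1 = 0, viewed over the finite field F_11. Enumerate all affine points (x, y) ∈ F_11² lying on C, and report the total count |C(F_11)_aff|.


Affine F_11-points: {(0, 1), (1, 3), (1, 8), (2, 10), (4, 1), (4, 4), (6, 4), (6, 8), (7, 3), (7, 7), (9, 7), (9, 10)}; count = 12.

For each of the 121 pairs (x, y) ∈ F_11², evaluate f(x, y) mod 11. Record the zeros.
  x = 0: [0↦10, 1↦0, 2↦10, 3↦7, 4↦2, 5↦6, 6↦8, 7↦8, 8↦6, 9↦2, 10↦7]  zeros at y ∈ {1}
  x = 1: [0↦9, 1↦8, 2↦5, 3↦0, 4↦4, 5↦6, 6↦6, 7↦4, 8↦0, 9↦5, 10↦8]  zeros at y ∈ {3, 8}
  x = 2: [0↦10, 1↦7, 2↦2, 3↦6, 4↦8, 5↦8, 6↦6, 7↦2, 8↦7, 9↦10, 10↦0]  zeros at y ∈ {10}
  x = 3: [0↦2, 1↦8, 2↦1, 3↦3, 4↦3, 5↦1, 6↦8, 7↦2, 8↦5, 9↦6, 10↦5]  zeros at y ∈ ∅
  x = 4: [0↦7, 1↦0, 2↦2, 3↦2, 4↦0, 5↦7, 6↦1, 7↦4, 8↦5, 9↦4, 10↦1]  zeros at y ∈ {1, 4}
  x = 5: [0↦3, 1↦5, 2↦5, 3↦3, 4↦10, 5↦4, 6↦7, 7↦8, 8↦7, 9↦4, 10↦10]  zeros at y ∈ ∅
  x = 6: [0↦1, 1↦1, 2↦10, 3↦6, 4↦0, 5↦3, 6↦4, 7↦3, 8↦0, 9↦6, 10↦10]  zeros at y ∈ {4, 8}
  x = 7: [0↦1, 1↦10, 2↦6, 3↦0, 4↦3, 5↦4, 6↦3, 7↦0, 8↦6, 9↦10, 10↦1]  zeros at y ∈ {3, 7}
  x = 8: [0↦3, 1↦10, 2↦4, 3↦7, 4↦8, 5↦7, 6↦4, 7↦10, 8↦3, 9↦5, 10↦5]  zeros at y ∈ ∅
  x = 9: [0↦7, 1↦1, 2↦4, 3↦5, 4↦4, 5↦1, 6↦7, 7↦0, 8↦2, 9↦2, 10↦0]  zeros at y ∈ {7, 10}
  x = 10: [0↦2, 1↦5, 2↦6, 3↦5, 4↦2, 5↦8, 6↦1, 7↦3, 8↦3, 9↦1, 10↦8]  zeros at y ∈ ∅
Collecting zeros: affine points = {(0, 1), (1, 3), (1, 8), (2, 10), (4, 1), (4, 4), (6, 4), (6, 8), (7, 3), (7, 7), (9, 7), (9, 10)}.
Total count |C(F_11)_aff| = 12.


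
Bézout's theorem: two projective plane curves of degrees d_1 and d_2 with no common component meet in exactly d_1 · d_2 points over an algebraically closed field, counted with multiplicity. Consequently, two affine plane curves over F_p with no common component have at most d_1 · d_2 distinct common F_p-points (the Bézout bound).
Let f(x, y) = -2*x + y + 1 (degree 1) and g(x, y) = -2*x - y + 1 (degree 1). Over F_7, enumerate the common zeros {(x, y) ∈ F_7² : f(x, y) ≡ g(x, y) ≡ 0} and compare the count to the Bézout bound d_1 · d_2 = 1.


Common zeros: {(4, 0)}; count = 1; Bézout bound = 1.

deg(f) = 1, deg(g) = 1, so Bézout bound = 1.
Scan x ∈ F_7. For each x, list the y ∈ F_7 with f(x, y) ≡ 0 and those with g(x, y) ≡ 0 (mod 7); the common zeros in that column are the intersection.
  x = 0: f ≡ 0 at y ∈ {6}; g ≡ 0 at y ∈ {1}; common: ∅.
  x = 1: f ≡ 0 at y ∈ {1}; g ≡ 0 at y ∈ {6}; common: ∅.
  x = 2: f ≡ 0 at y ∈ {3}; g ≡ 0 at y ∈ {4}; common: ∅.
  x = 3: f ≡ 0 at y ∈ {5}; g ≡ 0 at y ∈ {2}; common: ∅.
  x = 4: f ≡ 0 at y ∈ {0}; g ≡ 0 at y ∈ {0}; common: {0}.
  x = 5: f ≡ 0 at y ∈ {2}; g ≡ 0 at y ∈ {5}; common: ∅.
  x = 6: f ≡ 0 at y ∈ {4}; g ≡ 0 at y ∈ {3}; common: ∅.
Collecting: common zeros = {(4, 0)}, so the count is 1.
Comparison with the Bézout bound: 1 ≤ 1 = deg(f)·deg(g), as expected for curves with no common component (the bound is attained).


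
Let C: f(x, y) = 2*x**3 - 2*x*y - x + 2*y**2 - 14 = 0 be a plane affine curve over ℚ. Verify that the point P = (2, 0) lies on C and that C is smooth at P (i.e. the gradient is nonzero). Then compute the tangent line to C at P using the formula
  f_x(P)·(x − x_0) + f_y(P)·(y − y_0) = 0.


Tangent line at P: 23*x - 4*y - 46 = 0.

Step 1: f(2, 0) = 0, so P lies on C.
Step 2: partial derivatives
  f_x(x, y) = 6*x**2 - 2*y - 1, f_y(x, y) = -2*x + 4*y.
  f_x(P) = 23, f_y(P) = -4 (gradient nonzero, so P is smooth).
Step 3: tangent line at P: 23·(x − 2) + -4·(y − 0) = 0.
Expanding: 23*x - 4*y - 46 = 0.


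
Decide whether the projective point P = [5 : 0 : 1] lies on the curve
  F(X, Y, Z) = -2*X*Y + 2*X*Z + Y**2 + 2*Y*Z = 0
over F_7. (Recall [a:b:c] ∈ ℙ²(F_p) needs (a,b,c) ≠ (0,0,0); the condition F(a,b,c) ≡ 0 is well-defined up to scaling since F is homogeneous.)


F(5,0,1) ≡ 3 (mod 7); P is NOT on the curve.

Evaluate F(5, 0, 1) term-by-term (mod 7).
  -2*X*Y ↦ -2·5·0·1 = 0
  2*X*Z ↦ 2·5·1·1 = 10
  Y**2 ↦ 1·1·0·1 = 0
  2*Y*Z ↦ 2·1·0·1 = 0
Sum: F(5, 0, 1) = (0) + (10) + (0) + (0) = 10.
Reducing mod 7: 10 ≡ 3 (mod 7).
Since F(a, b, c) ≡ 3 ≠ 0 (mod 7), P does NOT lie on the curve.


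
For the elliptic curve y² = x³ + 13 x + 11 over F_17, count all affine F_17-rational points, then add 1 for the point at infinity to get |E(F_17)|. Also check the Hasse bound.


Affine points = {(1, 5), (1, 12), (3, 3), (3, 14), (4, 5), (4, 12), (6, 4), (6, 13), (8, 7), (8, 10), (10, 6), (10, 11), (12, 5), (12, 12), (14, 8), (14, 9)}; affine count = 16; |E(F_17)| = 17.

Discriminant check: Δ ∝ 4a³ + 27b² = 4·13³ + 27·11² = 4·2197 + 27·121 ≡ 2 (mod 17). Nonzero ⇒ E is nonsingular.
For each x ∈ F_17, compute rhs = x³ + 13·x + 11 mod 17, then count y ∈ F_17 with y² ≡ rhs.
  x = 0: rhs = 11, matching y values: none (0 points).
  x = 1: rhs = 8, matching y values: 5, 12 (2 points).
  x = 2: rhs = 11, matching y values: none (0 points).
  x = 3: rhs = 9, matching y values: 3, 14 (2 points).
  x = 4: rhs = 8, matching y values: 5, 12 (2 points).
  x = 5: rhs = 14, matching y values: none (0 points).
  x = 6: rhs = 16, matching y values: 4, 13 (2 points).
  x = 7: rhs = 3, matching y values: none (0 points).
  x = 8: rhs = 15, matching y values: 7, 10 (2 points).
  x = 9: rhs = 7, matching y values: none (0 points).
  x = 10: rhs = 2, matching y values: 6, 11 (2 points).
  x = 11: rhs = 6, matching y values: none (0 points).
  x = 12: rhs = 8, matching y values: 5, 12 (2 points).
  x = 13: rhs = 14, matching y values: none (0 points).
  x = 14: rhs = 13, matching y values: 8, 9 (2 points).
  x = 15: rhs = 11, matching y values: none (0 points).
  x = 16: rhs = 14, matching y values: none (0 points).
Total affine count: 16.
Full point count |E(F_17)| = 16 + 1 = 17.
Hasse bound: |17 − (17+1)| = |-1| = 1 ≤ 2√17 ≈ 8.2462 ✓.


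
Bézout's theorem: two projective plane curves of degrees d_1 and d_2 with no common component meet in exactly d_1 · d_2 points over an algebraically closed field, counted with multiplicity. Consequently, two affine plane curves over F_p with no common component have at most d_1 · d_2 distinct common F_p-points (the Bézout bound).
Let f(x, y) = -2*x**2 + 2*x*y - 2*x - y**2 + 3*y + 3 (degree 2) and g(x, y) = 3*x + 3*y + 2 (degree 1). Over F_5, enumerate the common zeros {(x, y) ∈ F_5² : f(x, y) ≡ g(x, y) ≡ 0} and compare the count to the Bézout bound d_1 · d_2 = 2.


Common zeros: {(0, 1)}; count = 1; Bézout bound = 2.

deg(f) = 2, deg(g) = 1, so Bézout bound = 2.
Scan x ∈ F_5. For each x, list the y ∈ F_5 with f(x, y) ≡ 0 and those with g(x, y) ≡ 0 (mod 5); the common zeros in that column are the intersection.
  x = 0: f ≡ 0 at y ∈ {1, 2}; g ≡ 0 at y ∈ {1}; common: {1}.
  x = 1: f ≡ 0 at y ∈ {2, 3}; g ≡ 0 at y ∈ {0}; common: ∅.
  x = 2: f ≡ 0 at y ∈ ∅; g ≡ 0 at y ∈ {4}; common: ∅.
  x = 3: f ≡ 0 at y ∈ ∅; g ≡ 0 at y ∈ {3}; common: ∅.
  x = 4: f ≡ 0 at y ∈ ∅; g ≡ 0 at y ∈ {2}; common: ∅.
Collecting: common zeros = {(0, 1)}, so the count is 1.
Comparison with the Bézout bound: 1 ≤ 2 = deg(f)·deg(g), as expected for curves with no common component (the affine F_5-count falls short of the bound because intersections may lie at infinity, over extension fields, or carry multiplicity).


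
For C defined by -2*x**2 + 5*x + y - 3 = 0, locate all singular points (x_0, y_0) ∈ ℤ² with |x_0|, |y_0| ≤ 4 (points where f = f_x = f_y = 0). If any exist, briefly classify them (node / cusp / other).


No singular points in the scanned grid; C is smooth there.

Compute partial derivatives:
  f_x = 5 - 4*x.
  f_y = 1.
f_y = 1 is a nonzero constant, so f_y never vanishes: no point (x, y) can satisfy f = f_x = f_y = 0. In particular no (x, y) ∈ {−4, ..., 4}² is singular; the curve is smooth.


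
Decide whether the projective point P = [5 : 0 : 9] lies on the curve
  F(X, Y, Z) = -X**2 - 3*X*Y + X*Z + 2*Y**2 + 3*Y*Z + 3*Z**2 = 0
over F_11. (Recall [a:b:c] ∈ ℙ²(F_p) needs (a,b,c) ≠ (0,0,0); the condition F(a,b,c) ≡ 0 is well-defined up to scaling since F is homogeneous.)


F(5,0,9) ≡ 10 (mod 11); P is NOT on the curve.

Evaluate F(5, 0, 9) term-by-term (mod 11).
  -X**2 ↦ -1·25·1·1 = -25
  -3*X*Y ↦ -3·5·0·1 = 0
  X*Z ↦ 1·5·1·9 = 45
  2*Y**2 ↦ 2·1·0·1 = 0
  3*Y*Z ↦ 3·1·0·9 = 0
  3*Z**2 ↦ 3·1·1·81 = 243
Sum: F(5, 0, 9) = (-25) + (0) + (45) + (0) + (0) + (243) = 263.
Reducing mod 11: 263 ≡ 10 (mod 11).
Since F(a, b, c) ≡ 10 ≠ 0 (mod 11), P does NOT lie on the curve.


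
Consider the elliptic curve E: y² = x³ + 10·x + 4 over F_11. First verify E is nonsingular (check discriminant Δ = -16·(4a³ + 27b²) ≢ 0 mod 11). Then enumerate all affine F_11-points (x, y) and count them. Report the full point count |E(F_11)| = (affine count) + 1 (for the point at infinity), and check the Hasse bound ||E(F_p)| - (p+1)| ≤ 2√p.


Affine points = {(0, 2), (0, 9), (1, 2), (1, 9), (4, 3), (4, 8), (5, 5), (5, 6), (6, 4), (6, 7), (9, 3), (9, 8), (10, 2), (10, 9)}; affine count = 14; |E(F_11)| = 15.

Discriminant check: Δ ∝ 4a³ + 27b² = 4·10³ + 27·4² = 4·1000 + 27·16 ≡ 10 (mod 11). Nonzero ⇒ E is nonsingular.
For each x ∈ F_11, compute rhs = x³ + 10·x + 4 mod 11, then count y ∈ F_11 with y² ≡ rhs.
  x = 0: rhs = 4, matching y values: 2, 9 (2 points).
  x = 1: rhs = 4, matching y values: 2, 9 (2 points).
  x = 2: rhs = 10, matching y values: none (0 points).
  x = 3: rhs = 6, matching y values: none (0 points).
  x = 4: rhs = 9, matching y values: 3, 8 (2 points).
  x = 5: rhs = 3, matching y values: 5, 6 (2 points).
  x = 6: rhs = 5, matching y values: 4, 7 (2 points).
  x = 7: rhs = 10, matching y values: none (0 points).
  x = 8: rhs = 2, matching y values: none (0 points).
  x = 9: rhs = 9, matching y values: 3, 8 (2 points).
  x = 10: rhs = 4, matching y values: 2, 9 (2 points).
Total affine count: 14.
Full point count |E(F_11)| = 14 + 1 = 15.
Hasse bound: |15 − (11+1)| = |3| = 3 ≤ 2√11 ≈ 6.6332 ✓.


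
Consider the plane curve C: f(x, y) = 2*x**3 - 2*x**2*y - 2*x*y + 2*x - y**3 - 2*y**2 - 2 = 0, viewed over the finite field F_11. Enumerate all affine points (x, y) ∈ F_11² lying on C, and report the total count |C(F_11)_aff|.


Affine F_11-points: {(1, 2), (1, 3), (1, 4), (2, 2), (3, 6), (5, 3), (7, 1), (7, 4), (8, 1), (8, 3), (8, 5), (9, 0), (10, 2)}; count = 13.

For each of the 121 pairs (x, y) ∈ F_11², evaluate f(x, y) mod 11. Record the zeros.
  x = 0: [0↦9, 1↦6, 2↦4, 3↦8, 4↦1, 5↦10, 6↦7, 7↦8, 8↦7, 9↦9, 10↦8]  zeros at y ∈ ∅
  x = 1: [0↦2, 1↦6, 2↦0, 3↦0, 4↦0, 5↦5, 6↦9, 7↦6, 8↦1, 9↦10, 10↦5]  zeros at y ∈ {2, 3, 4}
  x = 2: [0↦7, 1↦3, 2↦0, 3↦3, 4↦6, 5↦3, 6↦10, 7↦10, 8↦8, 9↦9, 10↦7]  zeros at y ∈ {2}
  x = 3: [0↦3, 1↦9, 2↦5, 3↦7, 4↦9, 5↦5, 6↦0, 7↦10, 8↦7, 9↦7, 10↦4]  zeros at y ∈ {6}
  x = 4: [0↦2, 1↦3, 2↦5, 3↦2, 4↦10, 5↦1, 6↦2, 7↦7, 8↦10, 9↦5, 10↦8]  zeros at y ∈ ∅
  x = 5: [0↦5, 1↦8, 2↦1, 3↦0, 4↦10, 5↦3, 6↦6, 7↦2, 8↦7, 9↦4, 10↦9]  zeros at y ∈ {3}
  x = 6: [0↦2, 1↦3, 2↦5, 3↦2, 4↦10, 5↦1, 6↦2, 7↦7, 8↦10, 9↦5, 10↦8]  zeros at y ∈ ∅
  x = 7: [0↦5, 1↦0, 2↦7, 3↦9, 4↦0, 5↦7, 6↦2, 7↦1, 8↦9, 9↦9, 10↦6]  zeros at y ∈ {1, 4}
  x = 8: [0↦4, 1↦0, 2↦8, 3↦0, 4↦3, 5↦0, 6↦7, 7↦7, 8↦5, 9↦6, 10↦4]  zeros at y ∈ {1, 3, 5}
  x = 9: [0↦0, 1↦4, 2↦9, 3↦9, 4↦9, 5↦3, 6↦7, 7↦4, 8↦10, 9↦8, 10↦3]  zeros at y ∈ {0}
  x = 10: [0↦5, 1↦2, 2↦0, 3↦4, 4↦8, 5↦6, 6↦3, 7↦4, 8↦3, 9↦5, 10↦4]  zeros at y ∈ {2}
Collecting zeros: affine points = {(1, 2), (1, 3), (1, 4), (2, 2), (3, 6), (5, 3), (7, 1), (7, 4), (8, 1), (8, 3), (8, 5), (9, 0), (10, 2)}.
Total count |C(F_11)_aff| = 13.


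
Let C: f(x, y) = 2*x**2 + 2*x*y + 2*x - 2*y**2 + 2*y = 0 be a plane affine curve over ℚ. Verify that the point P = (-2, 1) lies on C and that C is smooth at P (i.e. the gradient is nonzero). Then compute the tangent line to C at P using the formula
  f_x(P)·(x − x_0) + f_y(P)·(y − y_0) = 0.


Tangent line at P: -4*x - 6*y - 2 = 0.

Step 1: f(-2, 1) = 0, so P lies on C.
Step 2: partial derivatives
  f_x(x, y) = 4*x + 2*y + 2, f_y(x, y) = 2*x - 4*y + 2.
  f_x(P) = -4, f_y(P) = -6 (gradient nonzero, so P is smooth).
Step 3: tangent line at P: -4·(x − -2) + -6·(y − 1) = 0.
Expanding: -4*x - 6*y - 2 = 0.


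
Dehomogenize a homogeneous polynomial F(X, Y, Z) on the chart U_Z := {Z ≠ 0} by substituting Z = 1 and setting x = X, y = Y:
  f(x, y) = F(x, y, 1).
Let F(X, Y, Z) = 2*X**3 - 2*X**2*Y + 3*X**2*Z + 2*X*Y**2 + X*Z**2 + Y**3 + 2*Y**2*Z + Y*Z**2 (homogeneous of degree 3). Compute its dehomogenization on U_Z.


f(x, y) = 2*x**3 - 2*x**2*y + 3*x**2 + 2*x*y**2 + x + y**3 + 2*y**2 + y

On U_Z we set Z = 1. Each monomial c·X^i·Y^j·Z^k in F becomes c·x^i·y^j·1^k = c·x^i·y^j.
Substituting Z = 1: F(X, Y, 1) = 2*x**3 - 2*x**2*y + 3*x**2 + 2*x*y**2 + x + y**3 + 2*y**2 + y.
Note: deg(f) ≤ deg(F) = 3; strict inequality happens when F is divisible by Z (lost terms).


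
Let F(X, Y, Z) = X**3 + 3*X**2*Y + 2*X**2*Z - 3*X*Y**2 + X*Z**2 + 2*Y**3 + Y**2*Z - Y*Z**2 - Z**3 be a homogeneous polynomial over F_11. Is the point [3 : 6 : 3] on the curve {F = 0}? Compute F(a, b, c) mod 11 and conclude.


F(3,6,3) ≡ 9 (mod 11); P is NOT on the curve.

Evaluate F(3, 6, 3) term-by-term (mod 11).
  X**3 ↦ 1·27·1·1 = 27
  3*X**2*Y ↦ 3·9·6·1 = 162
  2*X**2*Z ↦ 2·9·1·3 = 54
  -3*X*Y**2 ↦ -3·3·36·1 = -324
  X*Z**2 ↦ 1·3·1·9 = 27
  2*Y**3 ↦ 2·1·216·1 = 432
  Y**2*Z ↦ 1·1·36·3 = 108
  -Y*Z**2 ↦ -1·1·6·9 = -54
  -Z**3 ↦ -1·1·1·27 = -27
Sum: F(3, 6, 3) = (27) + (162) + (54) + (-324) + (27) + (432) + (108) + (-54) + (-27) = 405.
Reducing mod 11: 405 ≡ 9 (mod 11).
Since F(a, b, c) ≡ 9 ≠ 0 (mod 11), P does NOT lie on the curve.


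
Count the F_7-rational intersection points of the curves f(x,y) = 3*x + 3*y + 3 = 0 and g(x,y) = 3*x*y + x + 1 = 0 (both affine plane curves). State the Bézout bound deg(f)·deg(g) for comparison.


Common zeros: {(5, 1), (6, 0)}; count = 2; Bézout bound = 2.

deg(f) = 1, deg(g) = 2, so Bézout bound = 2.
Scan x ∈ F_7. For each x, list the y ∈ F_7 with f(x, y) ≡ 0 and those with g(x, y) ≡ 0 (mod 7); the common zeros in that column are the intersection.
  x = 0: f ≡ 0 at y ∈ {6}; g ≡ 0 at y ∈ ∅; common: ∅.
  x = 1: f ≡ 0 at y ∈ {5}; g ≡ 0 at y ∈ {4}; common: ∅.
  x = 2: f ≡ 0 at y ∈ {4}; g ≡ 0 at y ∈ {3}; common: ∅.
  x = 3: f ≡ 0 at y ∈ {3}; g ≡ 0 at y ∈ {5}; common: ∅.
  x = 4: f ≡ 0 at y ∈ {2}; g ≡ 0 at y ∈ {6}; common: ∅.
  x = 5: f ≡ 0 at y ∈ {1}; g ≡ 0 at y ∈ {1}; common: {1}.
  x = 6: f ≡ 0 at y ∈ {0}; g ≡ 0 at y ∈ {0}; common: {0}.
Collecting: common zeros = {(5, 1), (6, 0)}, so the count is 2.
Comparison with the Bézout bound: 2 ≤ 2 = deg(f)·deg(g), as expected for curves with no common component (the bound is attained).


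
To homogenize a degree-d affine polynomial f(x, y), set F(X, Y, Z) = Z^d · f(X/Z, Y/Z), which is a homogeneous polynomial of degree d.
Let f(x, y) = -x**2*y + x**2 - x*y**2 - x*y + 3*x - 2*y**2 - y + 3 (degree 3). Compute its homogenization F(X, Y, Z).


F(X, Y, Z) = -X**2*Y + X**2*Z - X*Y**2 - X*Y*Z + 3*X*Z**2 - 2*Y**2*Z - Y*Z**2 + 3*Z**3

deg(f) = 3.
Substitute x = X/Z, y = Y/Z into f, then multiply by Z^3.
  monomial -1·x^2·y^1 ↦ -1·X^2·Y^1·Z^0.
  monomial 1·x^2·y^0 ↦ 1·X^2·Y^0·Z^1.
  monomial -1·x^1·y^2 ↦ -1·X^1·Y^2·Z^0.
  monomial -1·x^1·y^1 ↦ -1·X^1·Y^1·Z^1.
  monomial 3·x^1·y^0 ↦ 3·X^1·Y^0·Z^2.
  monomial -2·x^0·y^2 ↦ -2·X^0·Y^2·Z^1.
  monomial -1·x^0·y^1 ↦ -1·X^0·Y^1·Z^2.
  monomial 3·x^0·y^0 ↦ 3·X^0·Y^0·Z^3.
Collecting: F(X, Y, Z) = -X**2*Y + X**2*Z - X*Y**2 - X*Y*Z + 3*X*Z**2 - 2*Y**2*Z - Y*Z**2 + 3*Z**3.


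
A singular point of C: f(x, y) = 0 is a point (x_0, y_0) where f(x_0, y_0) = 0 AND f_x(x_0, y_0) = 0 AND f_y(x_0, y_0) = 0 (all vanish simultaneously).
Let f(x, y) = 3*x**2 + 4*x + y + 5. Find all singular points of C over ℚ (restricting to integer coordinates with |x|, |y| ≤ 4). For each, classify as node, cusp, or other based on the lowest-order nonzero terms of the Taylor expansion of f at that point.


No singular points in the scanned grid; C is smooth there.

Compute partial derivatives:
  f_x = 6*x + 4.
  f_y = 1.
f_y = 1 is a nonzero constant, so f_y never vanishes: no point (x, y) can satisfy f = f_x = f_y = 0. In particular no (x, y) ∈ {−4, ..., 4}² is singular; the curve is smooth.


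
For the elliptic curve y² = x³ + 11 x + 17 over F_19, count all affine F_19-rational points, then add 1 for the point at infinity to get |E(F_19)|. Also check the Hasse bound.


Affine points = {(0, 6), (0, 13), (2, 3), (2, 16), (3, 1), (3, 18), (4, 7), (4, 12), (5, 8), (5, 11), (7, 0), (8, 3), (8, 16), (9, 3), (9, 16), (10, 5), (10, 14), (11, 5), (11, 14), (13, 1), (13, 18), (15, 2), (15, 17), (17, 5), (17, 14), (18, 9), (18, 10)}; affine count = 27; |E(F_19)| = 28.

Discriminant check: Δ ∝ 4a³ + 27b² = 4·11³ + 27·17² = 4·1331 + 27·289 ≡ 17 (mod 19). Nonzero ⇒ E is nonsingular.
For each x ∈ F_19, compute rhs = x³ + 11·x + 17 mod 19, then count y ∈ F_19 with y² ≡ rhs.
  x = 0: rhs = 17, matching y values: 6, 13 (2 points).
  x = 1: rhs = 10, matching y values: none (0 points).
  x = 2: rhs = 9, matching y values: 3, 16 (2 points).
  x = 3: rhs = 1, matching y values: 1, 18 (2 points).
  x = 4: rhs = 11, matching y values: 7, 12 (2 points).
  x = 5: rhs = 7, matching y values: 8, 11 (2 points).
  x = 6: rhs = 14, matching y values: none (0 points).
  x = 7: rhs = 0, matching y values: 0 (1 points).
  x = 8: rhs = 9, matching y values: 3, 16 (2 points).
  x = 9: rhs = 9, matching y values: 3, 16 (2 points).
  x = 10: rhs = 6, matching y values: 5, 14 (2 points).
  x = 11: rhs = 6, matching y values: 5, 14 (2 points).
  x = 12: rhs = 15, matching y values: none (0 points).
  x = 13: rhs = 1, matching y values: 1, 18 (2 points).
  x = 14: rhs = 8, matching y values: none (0 points).
  x = 15: rhs = 4, matching y values: 2, 17 (2 points).
  x = 16: rhs = 14, matching y values: none (0 points).
  x = 17: rhs = 6, matching y values: 5, 14 (2 points).
  x = 18: rhs = 5, matching y values: 9, 10 (2 points).
Total affine count: 27.
Full point count |E(F_19)| = 27 + 1 = 28.
Hasse bound: |28 − (19+1)| = |8| = 8 ≤ 2√19 ≈ 8.7178 ✓.


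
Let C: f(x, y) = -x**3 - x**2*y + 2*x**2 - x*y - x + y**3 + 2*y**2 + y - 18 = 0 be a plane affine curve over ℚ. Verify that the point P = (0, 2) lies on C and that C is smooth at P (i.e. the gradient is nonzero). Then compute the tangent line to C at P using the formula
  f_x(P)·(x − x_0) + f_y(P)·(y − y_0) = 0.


Tangent line at P: -3*x + 21*y - 42 = 0.

Step 1: f(0, 2) = 0, so P lies on C.
Step 2: partial derivatives
  f_x(x, y) = -3*x**2 - 2*x*y + 4*x - y - 1, f_y(x, y) = -x**2 - x + 3*y**2 + 4*y + 1.
  f_x(P) = -3, f_y(P) = 21 (gradient nonzero, so P is smooth).
Step 3: tangent line at P: -3·(x − 0) + 21·(y − 2) = 0.
Expanding: -3*x + 21*y - 42 = 0.


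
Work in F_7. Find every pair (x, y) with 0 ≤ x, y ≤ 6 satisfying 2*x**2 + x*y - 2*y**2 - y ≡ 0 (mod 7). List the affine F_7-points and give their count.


Affine F_7-points: {(0, 0), (0, 3), (1, 1), (1, 6), (2, 1), (2, 3), (3, 2), (3, 6)}; count = 8.

For each of the 49 pairs (x, y) ∈ F_7², evaluate f(x, y) mod 7. Record the zeros.
  x = 0: [0↦0, 1↦4, 2↦4, 3↦0, 4↦6, 5↦1, 6↦6]  zeros at y ∈ {0, 3}
  x = 1: [0↦2, 1↦0, 2↦1, 3↦5, 4↦5, 5↦1, 6↦0]  zeros at y ∈ {1, 6}
  x = 2: [0↦1, 1↦0, 2↦2, 3↦0, 4↦1, 5↦5, 6↦5]  zeros at y ∈ {1, 3}
  x = 3: [0↦4, 1↦4, 2↦0, 3↦6, 4↦1, 5↦6, 6↦0]  zeros at y ∈ {2, 6}
  x = 4: [0↦4, 1↦5, 2↦2, 3↦2, 4↦5, 5↦4, 6↦6]  zeros at y ∈ ∅
  x = 5: [0↦1, 1↦3, 2↦1, 3↦2, 4↦6, 5↦6, 6↦2]  zeros at y ∈ ∅
  x = 6: [0↦2, 1↦5, 2↦4, 3↦6, 4↦4, 5↦5, 6↦2]  zeros at y ∈ ∅
Collecting zeros: affine points = {(0, 0), (0, 3), (1, 1), (1, 6), (2, 1), (2, 3), (3, 2), (3, 6)}.
Total count |C(F_7)_aff| = 8.


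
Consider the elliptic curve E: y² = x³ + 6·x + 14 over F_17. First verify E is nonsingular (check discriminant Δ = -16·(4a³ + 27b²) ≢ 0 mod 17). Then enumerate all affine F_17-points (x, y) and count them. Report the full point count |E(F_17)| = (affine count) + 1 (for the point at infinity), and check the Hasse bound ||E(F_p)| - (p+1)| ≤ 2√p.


Affine points = {(1, 2), (1, 15), (2, 0), (3, 5), (3, 12), (4, 0), (5, 4), (5, 13), (7, 5), (7, 12), (8, 8), (8, 9), (9, 7), (9, 10), (11, 0)}; affine count = 15; |E(F_17)| = 16.

Discriminant check: Δ ∝ 4a³ + 27b² = 4·6³ + 27·14² = 4·216 + 27·196 ≡ 2 (mod 17). Nonzero ⇒ E is nonsingular.
For each x ∈ F_17, compute rhs = x³ + 6·x + 14 mod 17, then count y ∈ F_17 with y² ≡ rhs.
  x = 0: rhs = 14, matching y values: none (0 points).
  x = 1: rhs = 4, matching y values: 2, 15 (2 points).
  x = 2: rhs = 0, matching y values: 0 (1 points).
  x = 3: rhs = 8, matching y values: 5, 12 (2 points).
  x = 4: rhs = 0, matching y values: 0 (1 points).
  x = 5: rhs = 16, matching y values: 4, 13 (2 points).
  x = 6: rhs = 11, matching y values: none (0 points).
  x = 7: rhs = 8, matching y values: 5, 12 (2 points).
  x = 8: rhs = 13, matching y values: 8, 9 (2 points).
  x = 9: rhs = 15, matching y values: 7, 10 (2 points).
  x = 10: rhs = 3, matching y values: none (0 points).
  x = 11: rhs = 0, matching y values: 0 (1 points).
  x = 12: rhs = 12, matching y values: none (0 points).
  x = 13: rhs = 11, matching y values: none (0 points).
  x = 14: rhs = 3, matching y values: none (0 points).
  x = 15: rhs = 11, matching y values: none (0 points).
  x = 16: rhs = 7, matching y values: none (0 points).
Total affine count: 15.
Full point count |E(F_17)| = 15 + 1 = 16.
Hasse bound: |16 − (17+1)| = |-2| = 2 ≤ 2√17 ≈ 8.2462 ✓.


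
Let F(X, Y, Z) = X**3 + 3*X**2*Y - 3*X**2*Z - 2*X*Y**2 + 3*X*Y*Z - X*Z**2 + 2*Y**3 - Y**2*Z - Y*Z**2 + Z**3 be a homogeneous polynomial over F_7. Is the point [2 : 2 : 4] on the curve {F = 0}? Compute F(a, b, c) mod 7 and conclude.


F(2,2,4) ≡ 2 (mod 7); P is NOT on the curve.

Evaluate F(2, 2, 4) term-by-term (mod 7).
  X**3 ↦ 1·8·1·1 = 8
  3*X**2*Y ↦ 3·4·2·1 = 24
  -3*X**2*Z ↦ -3·4·1·4 = -48
  -2*X*Y**2 ↦ -2·2·4·1 = -16
  3*X*Y*Z ↦ 3·2·2·4 = 48
  -X*Z**2 ↦ -1·2·1·16 = -32
  2*Y**3 ↦ 2·1·8·1 = 16
  -Y**2*Z ↦ -1·1·4·4 = -16
  -Y*Z**2 ↦ -1·1·2·16 = -32
  Z**3 ↦ 1·1·1·64 = 64
Sum: F(2, 2, 4) = (8) + (24) + (-48) + (-16) + (48) + (-32) + (16) + (-16) + (-32) + (64) = 16.
Reducing mod 7: 16 ≡ 2 (mod 7).
Since F(a, b, c) ≡ 2 ≠ 0 (mod 7), P does NOT lie on the curve.


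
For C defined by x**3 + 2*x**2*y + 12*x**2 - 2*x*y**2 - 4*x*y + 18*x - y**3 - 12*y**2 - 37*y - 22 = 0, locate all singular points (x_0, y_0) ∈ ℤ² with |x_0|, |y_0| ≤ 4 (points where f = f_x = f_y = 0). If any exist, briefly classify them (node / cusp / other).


Singular points: {(-2, -3)}; classification: cusp.

Compute partial derivatives:
  f_x = 3*x**2 + 4*x*y + 24*x - 2*y**2 - 4*y + 18.
  f_y = 2*x**2 - 4*x*y - 4*x - 3*y**2 - 24*y - 37.
Scan x_0 ∈ {−4, ..., 4}. For each x_0, f_y(x_0, y) is a polynomial in y; find its integer roots y ∈ {−4, ..., 4}, then test f_x and f at those candidates.
  x = -4: f_y(-4, y) = -3*y**2 - 8*y + 11; vanishes at y ∈ {1}. (-4, 1): f_x = -52 ≠ 0.
  x = -3: f_y(-3, y) = -3*y**2 - 12*y - 7; no integer root y with |y| ≤ 4.
  x = -2: f_y(-2, y) = -3*y**2 - 16*y - 21; vanishes at y ∈ {-3}. (-2, -3): f_x = 0, f = 0 — SINGULAR.
  x = -1: f_y(-1, y) = -3*y**2 - 20*y - 31; no integer root y with |y| ≤ 4.
  x = 0: f_y(0, y) = -3*y**2 - 24*y - 37; no integer root y with |y| ≤ 4.
  x = 1: f_y(1, y) = -3*y**2 - 28*y - 39; no integer root y with |y| ≤ 4.
  x = 2: f_y(2, y) = -3*y**2 - 32*y - 37; no integer root y with |y| ≤ 4.
  x = 3: f_y(3, y) = -3*y**2 - 36*y - 31; no integer root y with |y| ≤ 4.
  x = 4: f_y(4, y) = -3*y**2 - 40*y - 21; no integer root y with |y| ≤ 4.
Only singular point on the grid: (-2, -3).
Classify: substitute x = -2 + u, y = -3 + v and expand: f = u**3 + 2*u**2*v - 2*u*v**2 - v**3 + v**2.
No constant or linear terms (consistent with a singular point). Quadratic part: v**2. Cubic part: u**3 + 2*u**2*v - 2*u*v**2 - v**3.
The quadratic part v**2 is a perfect square, so there is a single (double) tangent line v = 0, i.e. y = -3. Restricting the cubic part to that line (v = 0) leaves u**3 ≠ 0, so f is not divisible by v and the branch is v² ≈ -u**3 to lowest order — this is a cusp.
Classification: cusp.


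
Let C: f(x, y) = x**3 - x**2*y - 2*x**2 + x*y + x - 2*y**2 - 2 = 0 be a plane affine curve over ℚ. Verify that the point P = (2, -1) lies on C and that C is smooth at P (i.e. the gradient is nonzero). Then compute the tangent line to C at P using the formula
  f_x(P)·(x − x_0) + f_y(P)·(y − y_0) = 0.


Tangent line at P: 8*x + 2*y - 14 = 0.

Step 1: f(2, -1) = 0, so P lies on C.
Step 2: partial derivatives
  f_x(x, y) = 3*x**2 - 2*x*y - 4*x + y + 1, f_y(x, y) = -x**2 + x - 4*y.
  f_x(P) = 8, f_y(P) = 2 (gradient nonzero, so P is smooth).
Step 3: tangent line at P: 8·(x − 2) + 2·(y − -1) = 0.
Expanding: 8*x + 2*y - 14 = 0.


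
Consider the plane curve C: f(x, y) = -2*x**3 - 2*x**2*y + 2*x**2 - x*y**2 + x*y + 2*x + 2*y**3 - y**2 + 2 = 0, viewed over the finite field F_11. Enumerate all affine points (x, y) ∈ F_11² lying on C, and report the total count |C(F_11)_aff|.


Affine F_11-points: {(2, 5), (2, 6), (2, 7), (3, 3), (4, 9), (5, 2), (5, 6), (6, 4), (7, 0), (7, 2), (8, 3), (9, 0), (9, 2), (9, 3), (10, 6)}; count = 15.

For each of the 121 pairs (x, y) ∈ F_11², evaluate f(x, y) mod 11. Record the zeros.
  x = 0: [0↦2, 1↦3, 2↦3, 3↦3, 4↦4, 5↦7, 6↦2, 7↦1, 8↦5, 9↦4, 10↦10]  zeros at y ∈ ∅
  x = 1: [0↦4, 1↦3, 2↦10, 3↦4, 4↦8, 5↦1, 6↦6, 7↦2, 8↦1, 9↦4, 10↦1]  zeros at y ∈ ∅
  x = 2: [0↦9, 1↦2, 2↦1, 3↦7, 4↦10, 5↦0, 6↦0, 7↦0, 8↦1, 9↦4, 10↦10]  zeros at y ∈ {5, 6, 7}
  x = 3: [0↦5, 1↦10, 2↦8, 3↦0, 4↦9, 5↦3, 6↦5, 7↦5, 8↦4, 9↦3, 10↦3]  zeros at y ∈ {3}
  x = 4: [0↦2, 1↦4, 2↦8, 3↦4, 4↦4, 5↦9, 6↦9, 7↦5, 8↦9, 9↦0, 10↦1]  zeros at y ∈ {9}
  x = 5: [0↦10, 1↦5, 2↦0, 3↦7, 4↦5, 5↦6, 6↦0, 7↦10, 8↦4, 9↦5, 10↦3]  zeros at y ∈ {2, 6}
  x = 6: [0↦6, 1↦1, 2↦5, 3↦8, 4↦0, 5↦4, 6↦10, 7↦8, 8↦10, 9↦6, 10↦8]  zeros at y ∈ {4}
  x = 7: [0↦0, 1↦2, 2↦0, 3↦6, 4↦10, 5↦2, 6↦5, 7↦9, 8↦4, 9↦2, 10↦4]  zeros at y ∈ {0, 2}
  x = 8: [0↦2, 1↦7, 2↦6, 3↦0, 4↦1, 5↦10, 6↦6, 7↦1, 8↦7, 9↦3, 10↦1]  zeros at y ∈ {3}
  x = 9: [0↦0, 1↦4, 2↦0, 3↦0, 4↦5, 5↦5, 6↦1, 7↦5, 8↦7, 9↦8, 10↦9]  zeros at y ∈ {0, 2, 3}
  x = 10: [0↦4, 1↦3, 2↦3, 3↦5, 4↦10, 5↦8, 6↦0, 7↦9, 8↦3, 9↦5, 10↦5]  zeros at y ∈ {6}
Collecting zeros: affine points = {(2, 5), (2, 6), (2, 7), (3, 3), (4, 9), (5, 2), (5, 6), (6, 4), (7, 0), (7, 2), (8, 3), (9, 0), (9, 2), (9, 3), (10, 6)}.
Total count |C(F_11)_aff| = 15.


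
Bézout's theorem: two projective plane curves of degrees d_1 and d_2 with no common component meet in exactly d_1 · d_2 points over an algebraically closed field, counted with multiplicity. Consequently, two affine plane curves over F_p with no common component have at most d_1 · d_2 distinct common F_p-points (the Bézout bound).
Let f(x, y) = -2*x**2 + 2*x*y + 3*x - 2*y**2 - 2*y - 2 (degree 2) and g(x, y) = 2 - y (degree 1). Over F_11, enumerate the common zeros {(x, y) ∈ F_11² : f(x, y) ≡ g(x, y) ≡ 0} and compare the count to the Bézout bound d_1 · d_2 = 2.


Common zeros: {(3, 2), (6, 2)}; count = 2; Bézout bound = 2.

deg(f) = 2, deg(g) = 1, so Bézout bound = 2.
Scan x ∈ F_11. For each x, list the y ∈ F_11 with f(x, y) ≡ 0 and those with g(x, y) ≡ 0 (mod 11); the common zeros in that column are the intersection.
  x = 0: f ≡ 0 at y ∈ ∅; g ≡ 0 at y ∈ {2}; common: ∅.
  x = 1: f ≡ 0 at y ∈ {4, 7}; g ≡ 0 at y ∈ {2}; common: ∅.
  x = 2: f ≡ 0 at y ∈ {5, 7}; g ≡ 0 at y ∈ {2}; common: ∅.
  x = 3: f ≡ 0 at y ∈ {0, 2}; g ≡ 0 at y ∈ {2}; common: {2}.
  x = 4: f ≡ 0 at y ∈ {0, 3}; g ≡ 0 at y ∈ {2}; common: ∅.
  x = 5: f ≡ 0 at y ∈ ∅; g ≡ 0 at y ∈ {2}; common: ∅.
  x = 6: f ≡ 0 at y ∈ {2, 3}; g ≡ 0 at y ∈ {2}; common: {2}.
  x = 7: f ≡ 0 at y ∈ ∅; g ≡ 0 at y ∈ {2}; common: ∅.
  x = 8: f ≡ 0 at y ∈ ∅; g ≡ 0 at y ∈ {2}; common: ∅.
  x = 9: f ≡ 0 at y ∈ ∅; g ≡ 0 at y ∈ {2}; common: ∅.
  x = 10: f ≡ 0 at y ∈ {4, 5}; g ≡ 0 at y ∈ {2}; common: ∅.
Collecting: common zeros = {(3, 2), (6, 2)}, so the count is 2.
Comparison with the Bézout bound: 2 ≤ 2 = deg(f)·deg(g), as expected for curves with no common component (the bound is attained).


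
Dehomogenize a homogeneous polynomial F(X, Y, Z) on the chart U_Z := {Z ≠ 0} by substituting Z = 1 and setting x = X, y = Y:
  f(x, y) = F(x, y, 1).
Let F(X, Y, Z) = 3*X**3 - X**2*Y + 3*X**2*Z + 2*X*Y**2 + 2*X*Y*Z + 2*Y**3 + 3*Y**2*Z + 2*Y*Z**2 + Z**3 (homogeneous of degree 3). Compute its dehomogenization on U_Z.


f(x, y) = 3*x**3 - x**2*y + 3*x**2 + 2*x*y**2 + 2*x*y + 2*y**3 + 3*y**2 + 2*y + 1

On U_Z we set Z = 1. Each monomial c·X^i·Y^j·Z^k in F becomes c·x^i·y^j·1^k = c·x^i·y^j.
Substituting Z = 1: F(X, Y, 1) = 3*x**3 - x**2*y + 3*x**2 + 2*x*y**2 + 2*x*y + 2*y**3 + 3*y**2 + 2*y + 1.
Note: deg(f) ≤ deg(F) = 3; strict inequality happens when F is divisible by Z (lost terms).


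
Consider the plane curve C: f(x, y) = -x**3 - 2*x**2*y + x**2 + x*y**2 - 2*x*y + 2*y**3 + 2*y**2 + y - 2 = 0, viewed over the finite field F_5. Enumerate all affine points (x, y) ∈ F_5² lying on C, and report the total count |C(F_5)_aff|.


Affine F_5-points: {(1, 1), (1, 2), (1, 3), (3, 0), (3, 2), (3, 3), (4, 0)}; count = 7.

For each of the 25 pairs (x, y) ∈ F_5², evaluate f(x, y) mod 5. Record the zeros.
  x = 0: [0↦3, 1↦3, 2↦4, 3↦3, 4↦2]  zeros at y ∈ ∅
  x = 1: [0↦3, 1↦0, 2↦0, 3↦0, 4↦2]  zeros at y ∈ {1, 2, 3}
  x = 2: [0↦4, 1↦4, 2↦4, 3↦1, 4↦2]  zeros at y ∈ ∅
  x = 3: [0↦0, 1↦4, 2↦0, 3↦0, 4↦1]  zeros at y ∈ {0, 2, 3}
  x = 4: [0↦0, 1↦4, 2↦2, 3↦1, 4↦3]  zeros at y ∈ {0}
Collecting zeros: affine points = {(1, 1), (1, 2), (1, 3), (3, 0), (3, 2), (3, 3), (4, 0)}.
Total count |C(F_5)_aff| = 7.


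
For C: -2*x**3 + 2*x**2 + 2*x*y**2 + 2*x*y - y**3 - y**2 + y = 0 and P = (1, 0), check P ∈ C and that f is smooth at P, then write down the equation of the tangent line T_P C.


Tangent line at P: -2*x + 3*y + 2 = 0.

Step 1: f(1, 0) = 0, so P lies on C.
Step 2: partial derivatives
  f_x(x, y) = -6*x**2 + 4*x + 2*y**2 + 2*y, f_y(x, y) = 4*x*y + 2*x - 3*y**2 - 2*y + 1.
  f_x(P) = -2, f_y(P) = 3 (gradient nonzero, so P is smooth).
Step 3: tangent line at P: -2·(x − 1) + 3·(y − 0) = 0.
Expanding: -2*x + 3*y + 2 = 0.


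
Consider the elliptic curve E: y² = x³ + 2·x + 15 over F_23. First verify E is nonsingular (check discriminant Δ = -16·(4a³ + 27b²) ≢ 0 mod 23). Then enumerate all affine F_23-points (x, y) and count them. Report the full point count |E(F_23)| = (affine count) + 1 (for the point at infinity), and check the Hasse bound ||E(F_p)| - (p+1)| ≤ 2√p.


Affine points = {(1, 8), (1, 15), (2, 2), (2, 21), (3, 5), (3, 18), (4, 8), (4, 15), (5, 9), (5, 14), (6, 6), (6, 17), (7, 2), (7, 21), (9, 7), (9, 16), (10, 0), (14, 2), (14, 21), (15, 4), (15, 19), (16, 7), (16, 16), (18, 8), (18, 15), (19, 9), (19, 14), (21, 7), (21, 16), (22, 9), (22, 14)}; affine count = 31; |E(F_23)| = 32.

Discriminant check: Δ ∝ 4a³ + 27b² = 4·2³ + 27·15² = 4·8 + 27·225 ≡ 12 (mod 23). Nonzero ⇒ E is nonsingular.
For each x ∈ F_23, compute rhs = x³ + 2·x + 15 mod 23, then count y ∈ F_23 with y² ≡ rhs.
  x = 0: rhs = 15, matching y values: none (0 points).
  x = 1: rhs = 18, matching y values: 8, 15 (2 points).
  x = 2: rhs = 4, matching y values: 2, 21 (2 points).
  x = 3: rhs = 2, matching y values: 5, 18 (2 points).
  x = 4: rhs = 18, matching y values: 8, 15 (2 points).
  x = 5: rhs = 12, matching y values: 9, 14 (2 points).
  x = 6: rhs = 13, matching y values: 6, 17 (2 points).
  x = 7: rhs = 4, matching y values: 2, 21 (2 points).
  x = 8: rhs = 14, matching y values: none (0 points).
  x = 9: rhs = 3, matching y values: 7, 16 (2 points).
  x = 10: rhs = 0, matching y values: 0 (1 points).
  x = 11: rhs = 11, matching y values: none (0 points).
  x = 12: rhs = 19, matching y values: none (0 points).
  x = 13: rhs = 7, matching y values: none (0 points).
  x = 14: rhs = 4, matching y values: 2, 21 (2 points).
  x = 15: rhs = 16, matching y values: 4, 19 (2 points).
  x = 16: rhs = 3, matching y values: 7, 16 (2 points).
  x = 17: rhs = 17, matching y values: none (0 points).
  x = 18: rhs = 18, matching y values: 8, 15 (2 points).
  x = 19: rhs = 12, matching y values: 9, 14 (2 points).
  x = 20: rhs = 5, matching y values: none (0 points).
  x = 21: rhs = 3, matching y values: 7, 16 (2 points).
  x = 22: rhs = 12, matching y values: 9, 14 (2 points).
Total affine count: 31.
Full point count |E(F_23)| = 31 + 1 = 32.
Hasse bound: |32 − (23+1)| = |8| = 8 ≤ 2√23 ≈ 9.5917 ✓.
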